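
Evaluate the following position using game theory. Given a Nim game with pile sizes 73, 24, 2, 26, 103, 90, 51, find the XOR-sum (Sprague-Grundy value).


We need the XOR (exclusive or) of all pile sizes.
After XOR-ing pile 1 (size 73): 0 XOR 73 = 73
After XOR-ing pile 2 (size 24): 73 XOR 24 = 81
After XOR-ing pile 3 (size 2): 81 XOR 2 = 83
After XOR-ing pile 4 (size 26): 83 XOR 26 = 73
After XOR-ing pile 5 (size 103): 73 XOR 103 = 46
After XOR-ing pile 6 (size 90): 46 XOR 90 = 116
After XOR-ing pile 7 (size 51): 116 XOR 51 = 71
The Nim-value of this position is 71.

71


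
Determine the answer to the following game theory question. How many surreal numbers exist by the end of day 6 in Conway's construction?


Day 0: {|} = 0 is born. Count = 1.
Day n: the number of surreal numbers born by day n is 2^(n+1) - 1.
By day 0: 2^1 - 1 = 1
By day 1: 2^2 - 1 = 3
By day 2: 2^3 - 1 = 7
By day 3: 2^4 - 1 = 15
By day 4: 2^5 - 1 = 31
By day 5: 2^6 - 1 = 63
By day 6: 2^7 - 1 = 127
By day 6: 127 surreal numbers.

127


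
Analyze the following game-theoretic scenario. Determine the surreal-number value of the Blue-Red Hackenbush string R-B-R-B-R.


Edges (from ground): R-B-R-B-R
By Berlekamp's sign-expansion rule, a Blue-Red Hackenbush stalk has the value of the surreal number whose sign sequence is the edge sequence with B -> + and R -> -.
Sign sequence: -+-+-
Trace the sign expansion in the surreal number tree, starting from 0:
Edge 1: R (sign -) -> bounds (-inf, 0), value = -1
Edge 2: B (sign +) -> bounds (-1, 0), value = -1/2
Edge 3: R (sign -) -> bounds (-1, -1/2), value = -3/4
Edge 4: B (sign +) -> bounds (-3/4, -1/2), value = -5/8
Edge 5: R (sign -) -> bounds (-3/4, -5/8), value = -11/16
Game value = -11/16

-11/16


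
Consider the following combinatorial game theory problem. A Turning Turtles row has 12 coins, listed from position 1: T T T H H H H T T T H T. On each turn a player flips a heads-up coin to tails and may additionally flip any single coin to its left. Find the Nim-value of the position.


Coins: T T T H H H H T T T H T
Key fact: a single head at position k behaves exactly like a Nim heap of size k (turning it to T and optionally flipping a coin at j < k corresponds to moving the heap from k to j, or to 0), and heads combine as a disjunctive sum (two heads at the same place would cancel, matching j XOR j = 0). So the Nim-value is the XOR of the 1-indexed positions of the heads.
Face-up positions (1-indexed): [4, 5, 6, 7, 11]
XOR 0 with 4: 0 XOR 4 = 4
XOR 4 with 5: 4 XOR 5 = 1
XOR 1 with 6: 1 XOR 6 = 7
XOR 7 with 7: 7 XOR 7 = 0
XOR 0 with 11: 0 XOR 11 = 11
Nim-value = 11

11


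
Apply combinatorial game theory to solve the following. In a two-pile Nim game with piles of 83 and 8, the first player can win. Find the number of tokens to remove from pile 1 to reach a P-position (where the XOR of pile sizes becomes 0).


Piles: 83 and 8
Current XOR: 83 XOR 8 = 91 (non-zero, so this is an N-position).
To make the XOR zero, we need to find a move that balances the piles.
For pile 1 (size 83): target = 83 XOR 91 = 8
We reduce pile 1 from 83 to 8.
Tokens removed: 83 - 8 = 75
Verification: 8 XOR 8 = 0

75


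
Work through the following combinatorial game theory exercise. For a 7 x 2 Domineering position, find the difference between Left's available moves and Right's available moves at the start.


Board is 7 x 2 (rows x cols).
Left (vertical) placements: (rows-1) * cols = 6 * 2 = 12
Right (horizontal) placements: rows * (cols-1) = 7 * 1 = 7
Advantage = Left - Right = 12 - 7 = 5

5


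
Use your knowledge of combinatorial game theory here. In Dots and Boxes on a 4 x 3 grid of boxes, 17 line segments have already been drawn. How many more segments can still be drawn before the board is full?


Grid: 4 x 3 boxes, i.e. 5 rows and 4 columns of dots.
Horizontal edges: (rows + 1) * cols = 5 * 3 = 15
Vertical edges: rows * (cols + 1) = 4 * 4 = 16
Total edges: 15 + 16 = 31
Edges drawn: 17
Remaining: 31 - 17 = 14

14


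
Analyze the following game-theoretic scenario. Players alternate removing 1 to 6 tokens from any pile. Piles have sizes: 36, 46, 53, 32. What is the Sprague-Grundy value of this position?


Subtraction set: {1, 2, 3, 4, 5, 6}
For this subtraction set, G(n) = n mod 7 (period = max + 1 = 7).
Pile 1 (size 36): G(36) = 36 mod 7 = 1
Pile 2 (size 46): G(46) = 46 mod 7 = 4
Pile 3 (size 53): G(53) = 53 mod 7 = 4
Pile 4 (size 32): G(32) = 32 mod 7 = 4
Total Grundy value = XOR of all: 1 XOR 4 XOR 4 XOR 4 = 5

5


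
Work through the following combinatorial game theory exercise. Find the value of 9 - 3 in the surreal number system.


x = 9, y = 3
x - y = 9 - 3 = 6

6


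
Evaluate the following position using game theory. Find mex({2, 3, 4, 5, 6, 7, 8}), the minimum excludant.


Set = {2, 3, 4, 5, 6, 7, 8}
0 is NOT in the set. This is the mex.
mex = 0

0


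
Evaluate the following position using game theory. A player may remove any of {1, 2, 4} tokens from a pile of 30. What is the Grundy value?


The subtraction set is S = {1, 2, 4}.
G(k) = mex{ G(k - s) : s in S, s <= k }. We compute iteratively: G(0) = 0.
G(1) = mex({0}) = 1
G(2) = mex({0, 1}) = 2
G(3) = mex({1, 2}) = 0
G(4) = mex({0, 2}) = 1
G(5) = mex({0, 1}) = 2
G(6) = mex({1, 2}) = 0
Observe that G(3)..G(6) = 0, 1, 2, 0 repeats G(0)..G(3) = 0, 1, 2, 0.
For k >= max(S) = 4, G(k) is determined by the previous 4 values G(k-4)..G(k-1); a window of 4 consecutive values has recurred shifted by 3, so by induction G(k + 3) = G(k) for all k >= 0: the sequence is periodic from the start with period 3.
One period: G(0..2) = 0, 1, 2.
30 mod 3 = 0, so G(30) = G(0) = 0.

0


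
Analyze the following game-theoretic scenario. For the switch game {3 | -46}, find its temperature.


The game is {3 | -46}, a switch {a | b} with numbers a > b.
Cooling {a | b} by t gives {a - t | b + t}, which stops being hot when a - t = b + t, i.e. at t = (a - b)/2. So the temperature of a switch is (a - b)/2.
Temperature = (Left option - Right option) / 2
= (3 - (-46)) / 2
= 49 / 2
= 49/2

49/2


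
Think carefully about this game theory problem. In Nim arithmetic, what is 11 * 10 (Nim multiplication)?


Nim multiplication is bilinear over XOR: (u XOR v) * w = (u*w) XOR (v*w).
So we split each operand into its bit components and XOR the pairwise Nim products.
11 = 1 + 2 + 8 (as XOR of powers of 2).
10 = 2 + 8 (as XOR of powers of 2).
Using the standard Nim-product table on single bits:
  2*2 = 3,   2*4 = 8,   2*8 = 12,
  4*4 = 6,   4*8 = 11,  8*8 = 13,
and  1*x = x (identity), k*l = l*k (commutative).
Pairwise Nim products:
  1 * 2 = 2
  1 * 8 = 8
  2 * 2 = 3
  2 * 8 = 12
  8 * 2 = 12
  8 * 8 = 13
XOR them: 2 XOR 8 XOR 3 XOR 12 XOR 12 XOR 13 = 4.
Result: 11 * 10 = 4 (in Nim).

4


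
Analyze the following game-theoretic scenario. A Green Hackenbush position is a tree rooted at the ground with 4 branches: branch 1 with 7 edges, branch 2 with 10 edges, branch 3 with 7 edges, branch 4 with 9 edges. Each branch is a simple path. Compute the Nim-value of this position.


The tree has 4 branches from the ground vertex.
In Green Hackenbush, the Nim-value of a simple path of length k is k.
Branch 1: length 7, Nim-value = 7
Branch 2: length 10, Nim-value = 10
Branch 3: length 7, Nim-value = 7
Branch 4: length 9, Nim-value = 9
Total Nim-value = XOR of all branch values:
0 XOR 7 = 7
7 XOR 10 = 13
13 XOR 7 = 10
10 XOR 9 = 3
Nim-value of the tree = 3

3


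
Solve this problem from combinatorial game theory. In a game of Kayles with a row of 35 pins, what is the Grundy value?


Kayles: a move removes 1 or 2 adjacent pins from a contiguous row.
Removing pins from a row of k leaves two independent rows (a, b) with a + b = k - 1 (one pin) or a + b = k - 2 (two pins); an end removal gives a = 0.
By Sprague-Grundy, G(k) = mex{ G(a) XOR G(b) } over all these splits. G(0) = 0.
G(1): splits (0,0):0^0=0 -> mex({0}) = 1
G(2): splits (0,1):0^1=1 (0,0):0^0=0 -> mex({0, 1}) = 2
G(3): splits (0,2):0^2=2 (1,1):1^1=0 (0,1):0^1=1 -> mex({0, 1, 2}) = 3
G(4): splits (0,3):0^3=3 (1,2):1^2=3 (0,2):0^2=2 (1,1):1^1=0 -> mex({0, 2, 3}) = 1
G(5): splits (0,4):0^1=1 (1,3):1^3=2 (2,2):2^2=0 (0,3):0^3=3 (1,2):1^2=3 -> mex({0, 1, 2, 3}) = 4
G(6) = mex({0, 1, 2, 4}) = 3
G(7) = mex({0, 1, 3, 4, 5}) = 2
G(8) = mex({0, 2, 3, 5, 6}) = 1
G(9) = mex({0, 1, 2, 3, 6, 7}) = 4
G(10) = mex({0, 1, 3, 4, 5, 7}) = 2
G(11) = mex({0, 1, 2, 3, 4, 5}) = 6
G(12) = mex({0, 1, 2, 3, 5, 6, 7}) = 4
G(13) = mex({0, 2, 3, 4, 6, 7}) = 1
G(14) = mex({0, 1, 4, 5, 6, 7}) = 2
G(15) = mex({0, 1, 2, 3, 4, 5, 6}) = 7
G(16) = mex({0, 2, 3, 5, 6, 7}) = 1
G(17) = mex({0, 1, 2, 3, 5, 6, 7}) = 4
G(18) = mex({0, 1, 2, 4, 5, 6}) = 3
G(19) = mex({0, 1, 3, 4, 5, 7}) = 2
G(20) = mex({0, 2, 3, 4, 5, 6, 7}) = 1
G(21) = mex({0, 1, 2, 3, 5, 6, 7}) = 4
G(22) = mex({0, 1, 2, 3, 4, 5, 7}) = 6
G(23) = mex({0, 1, 2, 3, 4, 5, 6}) = 7
G(24) = mex({0, 1, 2, 3, 5, 6, 7}) = 4
G(25) = mex({0, 2, 3, 4, 6, 7}) = 1
G(26) = mex({0, 1, 3, 4, 5, 6, 7}) = 2
G(27) = mex({0, 1, 2, 3, 4, 5, 6, 7}) = 8
G(28) = mex({0, 1, 2, 3, 4, 6, 7, 8}) = 5
G(29) = mex({0, 1, 2, 3, 5, 6, 7, 8, 9}) = 4
G(30) = mex({0, 1, 2, 3, 4, 5, 6, 9, 10}) = 7
G(31) = mex({0, 1, 3, 4, 5, 7, 10, 11}) = 2
G(32) = mex({0, 2, 3, 4, 5, 6, 7, 9, 11}) = 1
G(33) = mex({0, 1, 2, 3, 4, 5, 6, 7, 9, 12}) = 8
G(34) = mex({0, 1, 2, 3, 4, 5, 7, 8, 11, 12}) = 6
G(35) = mex({0, 1, 2, 3, 4, 5, 6, 8, 9, 10, 11}) = 7
Therefore G(35) = 7.

7


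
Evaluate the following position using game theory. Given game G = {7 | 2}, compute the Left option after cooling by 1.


Original game: {7 | 2} (a switch {a | b} with a > b).
Cooling by t (for t below the temperature (a - b)/2 = 5/2) taxes each move by t: {a | b} cooled by t is {a - t | b + t}.
Cooling amount: t = 1
Cooled Left option: 7 - 1 = 6
Cooled Right option: 2 + 1 = 3
Cooled game: {6 | 3}
Left option = 6

6


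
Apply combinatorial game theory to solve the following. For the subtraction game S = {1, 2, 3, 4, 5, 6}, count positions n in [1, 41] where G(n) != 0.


Subtraction set S = {1, 2, 3, 4, 5, 6}, so G(n) = n mod 7.
G(n) = 0 when n is a multiple of 7.
Multiples of 7 in [1, 41]: 5
N-positions (nonzero Grundy) = 41 - 5 = 36

36


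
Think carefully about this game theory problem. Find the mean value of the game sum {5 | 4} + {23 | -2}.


G1 = {5 | 4}, G2 = {23 | -2}
Each is a switch {a | b} with numbers a > b; its mean value is (a + b)/2, and mean value is additive over game sums: m(G1 + G2) = m(G1) + m(G2).
Mean of G1 = (5 + (4))/2 = 9/2 = 9/2
Mean of G2 = (23 + (-2))/2 = 21/2 = 21/2
Mean of G1 + G2 = 9/2 + 21/2 = 15

15


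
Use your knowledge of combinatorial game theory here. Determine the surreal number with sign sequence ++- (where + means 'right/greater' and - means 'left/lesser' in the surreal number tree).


Sign expansion: ++-
Rule: track bounds (lo, hi), initially (-inf, +inf). On '+', the current value becomes lo and we move to the simplest number in (value, hi): value + 1 if hi = +inf, otherwise the midpoint (value + hi)/2. On '-', the current value becomes hi and we move to value - 1 if lo = -inf, otherwise the midpoint (lo + value)/2.
Start at 0.
Step 1: sign = +, move right. Bounds: (0, +inf). Value = 1
Step 2: sign = +, move right. Bounds: (1, +inf). Value = 2
Step 3: sign = -, move left. Bounds: (1, 2). Value = 3/2
The surreal number with sign expansion ++- is 3/2.

3/2


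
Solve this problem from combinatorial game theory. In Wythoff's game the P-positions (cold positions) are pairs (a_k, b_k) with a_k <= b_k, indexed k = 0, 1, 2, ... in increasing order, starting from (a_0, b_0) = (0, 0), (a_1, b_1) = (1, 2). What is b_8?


By Wythoff's theorem, a_k = floor(k * phi) and b_k = floor(k * phi^2) = a_k + k, where phi = (1 + sqrt(5))/2 is the golden ratio.
phi = (1 + sqrt(5))/2 = 1.618034
phi^2 = phi + 1 = 2.618034
k = 8
k * phi^2 = 8 * 2.618034 = 20.944272
b_8 = floor(k * phi^2) = 20 (check: a_8 + k = 12 + 8 = 20)

20


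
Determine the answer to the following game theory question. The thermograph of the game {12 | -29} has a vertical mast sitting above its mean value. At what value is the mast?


Game = {12 | -29}, a switch {a | b} with numbers a > b.
Its thermograph has left wall a - t and right wall b + t, which meet at t = (a - b)/2, where both equal (a + b)/2. So the mast (mean value) is at (a + b)/2.
Mean = (12 + (-29))/2 = -17/2 = -17/2

-17/2


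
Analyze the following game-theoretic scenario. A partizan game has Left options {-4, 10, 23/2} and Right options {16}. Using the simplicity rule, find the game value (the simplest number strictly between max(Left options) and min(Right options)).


Left options: {-4, 10, 23/2}, max = 23/2
Right options: {16}, min = 16
All options are numbers and max(Left) < min(Right), so by the simplicity theorem the value is the simplest (earliest-born) number strictly between 23/2 and 16.
Integers 12 through 15 all lie strictly between 23/2 and 16.
Among integers, the simplest (lowest birthday = smallest |n|; 0 is born on day 0, +-n on day n) is 12.
No non-integer in the interval can be simpler: if x is a non-integer in the interval, then floor(x) or ceil(x) also lies in the interval (the interval contains an integer), and both are proper prefixes of x's sign expansion, i.e. born earlier. So the game value is 12.
Game value = 12

12


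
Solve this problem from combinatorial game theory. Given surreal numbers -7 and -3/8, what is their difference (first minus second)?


x = -7, y = -3/8
Converting to common denominator: 8
x = -56/8, y = -3/8
x - y = -7 - -3/8 = -53/8

-53/8


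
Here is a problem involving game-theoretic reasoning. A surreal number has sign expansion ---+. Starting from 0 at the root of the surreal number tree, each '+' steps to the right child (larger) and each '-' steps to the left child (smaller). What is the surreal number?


Sign expansion: ---+
Rule: track bounds (lo, hi), initially (-inf, +inf). On '+', the current value becomes lo and we move to the simplest number in (value, hi): value + 1 if hi = +inf, otherwise the midpoint (value + hi)/2. On '-', the current value becomes hi and we move to value - 1 if lo = -inf, otherwise the midpoint (lo + value)/2.
Start at 0.
Step 1: sign = -, move left. Bounds: (-inf, 0). Value = -1
Step 2: sign = -, move left. Bounds: (-inf, -1). Value = -2
Step 3: sign = -, move left. Bounds: (-inf, -2). Value = -3
Step 4: sign = +, move right. Bounds: (-3, -2). Value = -5/2
The surreal number with sign expansion ---+ is -5/2.

-5/2


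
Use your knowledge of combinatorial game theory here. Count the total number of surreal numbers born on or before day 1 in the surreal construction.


Day 0: {|} = 0 is born. Count = 1.
Day n: the number of surreal numbers born by day n is 2^(n+1) - 1.
By day 0: 2^1 - 1 = 1
By day 1: 2^2 - 1 = 3
By day 1: 3 surreal numbers.

3


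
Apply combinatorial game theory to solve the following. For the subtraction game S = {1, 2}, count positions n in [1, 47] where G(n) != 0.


Subtraction set S = {1, 2}, so G(n) = n mod 3.
G(n) = 0 when n is a multiple of 3.
Multiples of 3 in [1, 47]: 15
N-positions (nonzero Grundy) = 47 - 15 = 32

32


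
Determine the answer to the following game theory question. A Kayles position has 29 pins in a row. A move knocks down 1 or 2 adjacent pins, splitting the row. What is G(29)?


Kayles: a move removes 1 or 2 adjacent pins from a contiguous row.
Removing pins from a row of k leaves two independent rows (a, b) with a + b = k - 1 (one pin) or a + b = k - 2 (two pins); an end removal gives a = 0.
By Sprague-Grundy, G(k) = mex{ G(a) XOR G(b) } over all these splits. G(0) = 0.
G(1): splits (0,0):0^0=0 -> mex({0}) = 1
G(2): splits (0,1):0^1=1 (0,0):0^0=0 -> mex({0, 1}) = 2
G(3): splits (0,2):0^2=2 (1,1):1^1=0 (0,1):0^1=1 -> mex({0, 1, 2}) = 3
G(4): splits (0,3):0^3=3 (1,2):1^2=3 (0,2):0^2=2 (1,1):1^1=0 -> mex({0, 2, 3}) = 1
G(5): splits (0,4):0^1=1 (1,3):1^3=2 (2,2):2^2=0 (0,3):0^3=3 (1,2):1^2=3 -> mex({0, 1, 2, 3}) = 4
G(6) = mex({0, 1, 2, 4}) = 3
G(7) = mex({0, 1, 3, 4, 5}) = 2
G(8) = mex({0, 2, 3, 5, 6}) = 1
G(9) = mex({0, 1, 2, 3, 6, 7}) = 4
G(10) = mex({0, 1, 3, 4, 5, 7}) = 2
G(11) = mex({0, 1, 2, 3, 4, 5}) = 6
G(12) = mex({0, 1, 2, 3, 5, 6, 7}) = 4
G(13) = mex({0, 2, 3, 4, 6, 7}) = 1
G(14) = mex({0, 1, 4, 5, 6, 7}) = 2
G(15) = mex({0, 1, 2, 3, 4, 5, 6}) = 7
G(16) = mex({0, 2, 3, 5, 6, 7}) = 1
G(17) = mex({0, 1, 2, 3, 5, 6, 7}) = 4
G(18) = mex({0, 1, 2, 4, 5, 6}) = 3
G(19) = mex({0, 1, 3, 4, 5, 7}) = 2
G(20) = mex({0, 2, 3, 4, 5, 6, 7}) = 1
G(21) = mex({0, 1, 2, 3, 5, 6, 7}) = 4
G(22) = mex({0, 1, 2, 3, 4, 5, 7}) = 6
G(23) = mex({0, 1, 2, 3, 4, 5, 6}) = 7
G(24) = mex({0, 1, 2, 3, 5, 6, 7}) = 4
G(25) = mex({0, 2, 3, 4, 6, 7}) = 1
G(26) = mex({0, 1, 3, 4, 5, 6, 7}) = 2
G(27) = mex({0, 1, 2, 3, 4, 5, 6, 7}) = 8
G(28) = mex({0, 1, 2, 3, 4, 6, 7, 8}) = 5
G(29) = mex({0, 1, 2, 3, 5, 6, 7, 8, 9}) = 4
Therefore G(29) = 4.

4


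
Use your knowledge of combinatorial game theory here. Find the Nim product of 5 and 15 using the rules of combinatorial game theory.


Nim multiplication is bilinear over XOR: (u XOR v) * w = (u*w) XOR (v*w).
So we split each operand into its bit components and XOR the pairwise Nim products.
5 = 1 + 4 (as XOR of powers of 2).
15 = 1 + 2 + 4 + 8 (as XOR of powers of 2).
Using the standard Nim-product table on single bits:
  2*2 = 3,   2*4 = 8,   2*8 = 12,
  4*4 = 6,   4*8 = 11,  8*8 = 13,
and  1*x = x (identity), k*l = l*k (commutative).
Pairwise Nim products:
  1 * 1 = 1
  1 * 2 = 2
  1 * 4 = 4
  1 * 8 = 8
  4 * 1 = 4
  4 * 2 = 8
  4 * 4 = 6
  4 * 8 = 11
XOR them: 1 XOR 2 XOR 4 XOR 8 XOR 4 XOR 8 XOR 6 XOR 11 = 14.
Result: 5 * 15 = 14 (in Nim).

14


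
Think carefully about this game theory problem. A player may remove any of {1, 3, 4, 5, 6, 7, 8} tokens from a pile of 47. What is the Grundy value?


The subtraction set is S = {1, 3, 4, 5, 6, 7, 8}.
G(k) = mex{ G(k - s) : s in S, s <= k }. We compute iteratively: G(0) = 0.
G(1) = mex({0}) = 1
G(2) = mex({1}) = 0
G(3) = mex({0}) = 1
G(4) = mex({0, 1}) = 2
G(5) = mex({0, 1, 2}) = 3
G(6) = mex({0, 1, 3}) = 2
G(7) = mex({0, 1, 2}) = 3
G(8) = mex({0, 1, 2, 3}) = 4
G(9) = mex({0, 1, 2, 3, 4}) = 5
G(10) = mex({0, 1, 2, 3, 5}) = 4
G(11) = mex({1, 2, 3, 4}) = 0
G(12) = mex({0, 2, 3, 4, 5}) = 1
G(13) = mex({1, 2, 3, 4, 5}) = 0
G(14) = mex({0, 2, 3, 4, 5}) = 1
G(15) = mex({0, 1, 3, 4, 5}) = 2
G(16) = mex({0, 1, 2, 4, 5}) = 3
G(17) = mex({0, 1, 3, 4, 5}) = 2
G(18) = mex({0, 1, 2, 4}) = 3
Observe that G(11)..G(18) = 0, 1, 0, 1, 2, 3, 2, 3 repeats G(0)..G(7) = 0, 1, 0, 1, 2, 3, 2, 3.
For k >= max(S) = 8, G(k) is determined by the previous 8 values G(k-8)..G(k-1); a window of 8 consecutive values has recurred shifted by 11, so by induction G(k + 11) = G(k) for all k >= 0: the sequence is periodic from the start with period 11.
One period: G(0..10) = 0, 1, 0, 1, 2, 3, 2, 3, 4, 5, 4.
47 mod 11 = 3, so G(47) = G(3) = 1.

1


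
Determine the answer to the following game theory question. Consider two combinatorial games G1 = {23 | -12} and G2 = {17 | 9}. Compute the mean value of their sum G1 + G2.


G1 = {23 | -12}, G2 = {17 | 9}
Each is a switch {a | b} with numbers a > b; its mean value is (a + b)/2, and mean value is additive over game sums: m(G1 + G2) = m(G1) + m(G2).
Mean of G1 = (23 + (-12))/2 = 11/2 = 11/2
Mean of G2 = (17 + (9))/2 = 26/2 = 13
Mean of G1 + G2 = 11/2 + 13 = 37/2

37/2


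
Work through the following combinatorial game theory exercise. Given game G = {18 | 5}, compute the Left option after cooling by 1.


Original game: {18 | 5} (a switch {a | b} with a > b).
Cooling by t (for t below the temperature (a - b)/2 = 13/2) taxes each move by t: {a | b} cooled by t is {a - t | b + t}.
Cooling amount: t = 1
Cooled Left option: 18 - 1 = 17
Cooled Right option: 5 + 1 = 6
Cooled game: {17 | 6}
Left option = 17

17


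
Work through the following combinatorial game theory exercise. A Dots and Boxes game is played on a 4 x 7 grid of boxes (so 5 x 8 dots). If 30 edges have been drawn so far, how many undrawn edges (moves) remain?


Grid: 4 x 7 boxes, i.e. 5 rows and 8 columns of dots.
Horizontal edges: (rows + 1) * cols = 5 * 7 = 35
Vertical edges: rows * (cols + 1) = 4 * 8 = 32
Total edges: 35 + 32 = 67
Edges drawn: 30
Remaining: 67 - 30 = 37

37


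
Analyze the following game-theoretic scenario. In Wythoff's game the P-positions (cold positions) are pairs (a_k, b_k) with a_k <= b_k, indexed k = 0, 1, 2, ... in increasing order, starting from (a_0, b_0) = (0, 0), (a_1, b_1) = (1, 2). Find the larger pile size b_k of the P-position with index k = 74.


By Wythoff's theorem, a_k = floor(k * phi) and b_k = floor(k * phi^2) = a_k + k, where phi = (1 + sqrt(5))/2 is the golden ratio.
phi = (1 + sqrt(5))/2 = 1.618034
phi^2 = phi + 1 = 2.618034
k = 74
k * phi^2 = 74 * 2.618034 = 193.734515
b_74 = floor(k * phi^2) = 193 (check: a_74 + k = 119 + 74 = 193)

193


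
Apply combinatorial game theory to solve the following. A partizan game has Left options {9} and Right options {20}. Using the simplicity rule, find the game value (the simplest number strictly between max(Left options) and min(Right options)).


Left options: {9}, max = 9
Right options: {20}, min = 20
All options are numbers and max(Left) < min(Right), so by the simplicity theorem the value is the simplest (earliest-born) number strictly between 9 and 20.
Integers 10 through 19 all lie strictly between 9 and 20.
Among integers, the simplest (lowest birthday = smallest |n|; 0 is born on day 0, +-n on day n) is 10.
No non-integer in the interval can be simpler: if x is a non-integer in the interval, then floor(x) or ceil(x) also lies in the interval (the interval contains an integer), and both are proper prefixes of x's sign expansion, i.e. born earlier. So the game value is 10.
Game value = 10

10


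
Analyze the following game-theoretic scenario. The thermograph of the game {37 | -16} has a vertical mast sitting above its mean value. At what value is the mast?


Game = {37 | -16}, a switch {a | b} with numbers a > b.
Its thermograph has left wall a - t and right wall b + t, which meet at t = (a - b)/2, where both equal (a + b)/2. So the mast (mean value) is at (a + b)/2.
Mean = (37 + (-16))/2 = 21/2 = 21/2

21/2


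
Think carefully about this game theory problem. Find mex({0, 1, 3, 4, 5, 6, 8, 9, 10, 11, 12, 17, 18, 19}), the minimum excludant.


Set = {0, 1, 3, 4, 5, 6, 8, 9, 10, 11, 12, 17, 18, 19}
0 is in the set.
1 is in the set.
2 is NOT in the set. This is the mex.
mex = 2

2


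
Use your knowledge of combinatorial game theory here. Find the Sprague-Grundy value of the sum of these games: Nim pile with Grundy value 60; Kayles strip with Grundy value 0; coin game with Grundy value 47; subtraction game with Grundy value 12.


By the Sprague-Grundy theorem, the Grundy value of a sum of games is the XOR of individual Grundy values.
Nim pile: Grundy value = 60. Running XOR: 0 XOR 60 = 60
Kayles strip: Grundy value = 0. Running XOR: 60 XOR 0 = 60
coin game: Grundy value = 47. Running XOR: 60 XOR 47 = 19
subtraction game: Grundy value = 12. Running XOR: 19 XOR 12 = 31
The combined Grundy value is 31.

31


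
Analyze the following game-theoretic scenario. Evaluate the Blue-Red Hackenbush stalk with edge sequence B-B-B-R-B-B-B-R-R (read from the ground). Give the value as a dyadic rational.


Edges (from ground): B-B-B-R-B-B-B-R-R
By Berlekamp's sign-expansion rule, a Blue-Red Hackenbush stalk has the value of the surreal number whose sign sequence is the edge sequence with B -> + and R -> -.
Sign sequence: +++-+++--
Trace the sign expansion in the surreal number tree, starting from 0:
Edge 1: B (sign +) -> bounds (0, +inf), value = 1
Edge 2: B (sign +) -> bounds (1, +inf), value = 2
Edge 3: B (sign +) -> bounds (2, +inf), value = 3
Edge 4: R (sign -) -> bounds (2, 3), value = 5/2
Edge 5: B (sign +) -> bounds (5/2, 3), value = 11/4
Edge 6: B (sign +) -> bounds (11/4, 3), value = 23/8
Edge 7: B (sign +) -> bounds (23/8, 3), value = 47/16
Edge 8: R (sign -) -> bounds (23/8, 47/16), value = 93/32
Edge 9: R (sign -) -> bounds (23/8, 93/32), value = 185/64
Game value = 185/64

185/64


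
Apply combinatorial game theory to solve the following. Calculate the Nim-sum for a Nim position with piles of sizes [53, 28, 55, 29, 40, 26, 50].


We need the XOR (exclusive or) of all pile sizes.
After XOR-ing pile 1 (size 53): 0 XOR 53 = 53
After XOR-ing pile 2 (size 28): 53 XOR 28 = 41
After XOR-ing pile 3 (size 55): 41 XOR 55 = 30
After XOR-ing pile 4 (size 29): 30 XOR 29 = 3
After XOR-ing pile 5 (size 40): 3 XOR 40 = 43
After XOR-ing pile 6 (size 26): 43 XOR 26 = 49
After XOR-ing pile 7 (size 50): 49 XOR 50 = 3
The Nim-value of this position is 3.

3


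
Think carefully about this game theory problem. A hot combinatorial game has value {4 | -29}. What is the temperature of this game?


The game is {4 | -29}, a switch {a | b} with numbers a > b.
Cooling {a | b} by t gives {a - t | b + t}, which stops being hot when a - t = b + t, i.e. at t = (a - b)/2. So the temperature of a switch is (a - b)/2.
Temperature = (Left option - Right option) / 2
= (4 - (-29)) / 2
= 33 / 2
= 33/2

33/2


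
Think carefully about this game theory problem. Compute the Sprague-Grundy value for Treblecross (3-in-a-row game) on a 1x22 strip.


Treblecross: place X on empty cells; 3-in-a-row wins.
Playing within two cells of an existing X lets the opponent win at once, so sensible play treats the cells i-2..i+2 around each X as dead. The player left with no safe cell loses, so this is a normal-play take-away game on strips of safe cells.
Placing X at cell i (0-indexed) of a strip of k safe cells leaves independent strips of sizes max(0, i-2) and max(0, k-i-3). Hence G(k) = mex{ G(max(0,i-2)) XOR G(max(0,k-i-3)) : 0 <= i < k }, with G(0) = 0.
G(1): splits (0,0):0^0=0 -> mex({0}) = 1
G(2): splits (0,0):0^0=0 -> mex({0}) = 1
G(3): splits (0,0):0^0=0 -> mex({0}) = 1
G(4): splits (0,1):0^1=1 (0,0):0^0=0 -> mex({0, 1}) = 2
G(5): splits (0,2):0^1=1 (0,1):0^1=1 (0,0):0^0=0 -> mex({0, 1}) = 2
G(6) = mex({1}) = 0
G(7) = mex({0, 1, 2}) = 3
G(8) = mex({0, 1, 2}) = 3
G(9) = mex({0, 2}) = 1
G(10) = mex({0, 2, 3}) = 1
G(11) = mex({0, 3}) = 1
G(12) = mex({1, 3}) = 0
G(13) = mex({0, 1, 2, 3}) = 4
G(14) = mex({0, 1, 2}) = 3
G(15) = mex({0, 1, 2}) = 3
G(16) = mex({0, 1, 2, 4}) = 3
G(17) = mex({0, 1, 3, 4}) = 2
G(18) = mex({0, 1, 3, 4}) = 2
G(19) = mex({0, 1, 3, 5}) = 2
G(20) = mex({0, 1, 2, 3, 5}) = 4
G(21) = mex({0, 1, 2, 3, 5}) = 4
G(22) = mex({1, 2, 6}) = 0
Therefore G(22) = 0.

0


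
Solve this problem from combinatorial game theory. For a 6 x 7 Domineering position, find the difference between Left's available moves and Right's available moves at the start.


Board is 6 x 7 (rows x cols).
Left (vertical) placements: (rows-1) * cols = 5 * 7 = 35
Right (horizontal) placements: rows * (cols-1) = 6 * 6 = 36
Advantage = Left - Right = 35 - 36 = -1

-1


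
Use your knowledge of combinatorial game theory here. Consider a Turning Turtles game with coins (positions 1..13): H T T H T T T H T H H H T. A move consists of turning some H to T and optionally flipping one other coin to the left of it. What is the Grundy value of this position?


Coins: H T T H T T T H T H H H T
Key fact: a single head at position k behaves exactly like a Nim heap of size k (turning it to T and optionally flipping a coin at j < k corresponds to moving the heap from k to j, or to 0), and heads combine as a disjunctive sum (two heads at the same place would cancel, matching j XOR j = 0). So the Nim-value is the XOR of the 1-indexed positions of the heads.
Face-up positions (1-indexed): [1, 4, 8, 10, 11, 12]
XOR 0 with 1: 0 XOR 1 = 1
XOR 1 with 4: 1 XOR 4 = 5
XOR 5 with 8: 5 XOR 8 = 13
XOR 13 with 10: 13 XOR 10 = 7
XOR 7 with 11: 7 XOR 11 = 12
XOR 12 with 12: 12 XOR 12 = 0
Nim-value = 0

0


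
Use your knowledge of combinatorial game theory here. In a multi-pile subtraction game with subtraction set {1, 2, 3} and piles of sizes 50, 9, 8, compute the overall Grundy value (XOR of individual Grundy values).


Subtraction set: {1, 2, 3}
For this subtraction set, G(n) = n mod 4 (period = max + 1 = 4).
Pile 1 (size 50): G(50) = 50 mod 4 = 2
Pile 2 (size 9): G(9) = 9 mod 4 = 1
Pile 3 (size 8): G(8) = 8 mod 4 = 0
Total Grundy value = XOR of all: 2 XOR 1 XOR 0 = 3

3


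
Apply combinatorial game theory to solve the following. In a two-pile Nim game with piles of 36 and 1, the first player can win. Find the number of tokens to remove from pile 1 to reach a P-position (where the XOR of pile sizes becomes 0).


Piles: 36 and 1
Current XOR: 36 XOR 1 = 37 (non-zero, so this is an N-position).
To make the XOR zero, we need to find a move that balances the piles.
For pile 1 (size 36): target = 36 XOR 37 = 1
We reduce pile 1 from 36 to 1.
Tokens removed: 36 - 1 = 35
Verification: 1 XOR 1 = 0

35


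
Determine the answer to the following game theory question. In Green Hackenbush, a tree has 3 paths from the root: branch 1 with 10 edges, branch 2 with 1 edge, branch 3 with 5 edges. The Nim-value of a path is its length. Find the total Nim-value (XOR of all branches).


The tree has 3 branches from the ground vertex.
In Green Hackenbush, the Nim-value of a simple path of length k is k.
Branch 1: length 10, Nim-value = 10
Branch 2: length 1, Nim-value = 1
Branch 3: length 5, Nim-value = 5
Total Nim-value = XOR of all branch values:
0 XOR 10 = 10
10 XOR 1 = 11
11 XOR 5 = 14
Nim-value of the tree = 14

14


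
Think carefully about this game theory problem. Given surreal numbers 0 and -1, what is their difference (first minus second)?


x = 0, y = -1
x - y = 0 - -1 = 1

1


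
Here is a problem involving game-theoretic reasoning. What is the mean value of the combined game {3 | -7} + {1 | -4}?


G1 = {3 | -7}, G2 = {1 | -4}
Each is a switch {a | b} with numbers a > b; its mean value is (a + b)/2, and mean value is additive over game sums: m(G1 + G2) = m(G1) + m(G2).
Mean of G1 = (3 + (-7))/2 = -4/2 = -2
Mean of G2 = (1 + (-4))/2 = -3/2 = -3/2
Mean of G1 + G2 = -2 + -3/2 = -7/2

-7/2


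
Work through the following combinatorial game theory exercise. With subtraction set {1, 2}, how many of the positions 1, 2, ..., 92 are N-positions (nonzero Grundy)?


Subtraction set S = {1, 2}, so G(n) = n mod 3.
G(n) = 0 when n is a multiple of 3.
Multiples of 3 in [1, 92]: 30
N-positions (nonzero Grundy) = 92 - 30 = 62

62


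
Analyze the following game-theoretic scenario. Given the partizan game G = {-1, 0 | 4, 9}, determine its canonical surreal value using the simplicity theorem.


Left options: {-1, 0}, max = 0
Right options: {4, 9}, min = 4
All options are numbers and max(Left) < min(Right), so by the simplicity theorem the value is the simplest (earliest-born) number strictly between 0 and 4.
Integers 1 through 3 all lie strictly between 0 and 4.
Among integers, the simplest (lowest birthday = smallest |n|; 0 is born on day 0, +-n on day n) is 1.
No non-integer in the interval can be simpler: if x is a non-integer in the interval, then floor(x) or ceil(x) also lies in the interval (the interval contains an integer), and both are proper prefixes of x's sign expansion, i.e. born earlier. So the game value is 1.
Game value = 1

1


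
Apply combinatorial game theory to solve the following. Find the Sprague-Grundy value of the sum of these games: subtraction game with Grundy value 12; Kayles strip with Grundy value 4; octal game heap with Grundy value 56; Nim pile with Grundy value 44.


By the Sprague-Grundy theorem, the Grundy value of a sum of games is the XOR of individual Grundy values.
subtraction game: Grundy value = 12. Running XOR: 0 XOR 12 = 12
Kayles strip: Grundy value = 4. Running XOR: 12 XOR 4 = 8
octal game heap: Grundy value = 56. Running XOR: 8 XOR 56 = 48
Nim pile: Grundy value = 44. Running XOR: 48 XOR 44 = 28
The combined Grundy value is 28.

28


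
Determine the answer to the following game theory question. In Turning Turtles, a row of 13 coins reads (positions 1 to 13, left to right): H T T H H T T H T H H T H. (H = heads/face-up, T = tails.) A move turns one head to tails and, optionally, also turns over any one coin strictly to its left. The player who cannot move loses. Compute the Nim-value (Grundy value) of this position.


Coins: H T T H H T T H T H H T H
Key fact: a single head at position k behaves exactly like a Nim heap of size k (turning it to T and optionally flipping a coin at j < k corresponds to moving the heap from k to j, or to 0), and heads combine as a disjunctive sum (two heads at the same place would cancel, matching j XOR j = 0). So the Nim-value is the XOR of the 1-indexed positions of the heads.
Face-up positions (1-indexed): [1, 4, 5, 8, 10, 11, 13]
XOR 0 with 1: 0 XOR 1 = 1
XOR 1 with 4: 1 XOR 4 = 5
XOR 5 with 5: 5 XOR 5 = 0
XOR 0 with 8: 0 XOR 8 = 8
XOR 8 with 10: 8 XOR 10 = 2
XOR 2 with 11: 2 XOR 11 = 9
XOR 9 with 13: 9 XOR 13 = 4
Nim-value = 4

4


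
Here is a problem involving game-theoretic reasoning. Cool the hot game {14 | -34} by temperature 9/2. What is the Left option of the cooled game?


Original game: {14 | -34} (a switch {a | b} with a > b).
Cooling by t (for t below the temperature (a - b)/2 = 24) taxes each move by t: {a | b} cooled by t is {a - t | b + t}.
Cooling amount: t = 9/2
Cooled Left option: 14 - 9/2 = 19/2
Cooled Right option: -34 + 9/2 = -59/2
Cooled game: {19/2 | -59/2}
Left option = 19/2

19/2


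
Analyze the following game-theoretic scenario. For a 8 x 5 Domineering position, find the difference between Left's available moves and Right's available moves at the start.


Board is 8 x 5 (rows x cols).
Left (vertical) placements: (rows-1) * cols = 7 * 5 = 35
Right (horizontal) placements: rows * (cols-1) = 8 * 4 = 32
Advantage = Left - Right = 35 - 32 = 3

3


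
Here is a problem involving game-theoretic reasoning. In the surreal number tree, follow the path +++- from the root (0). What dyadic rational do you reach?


Sign expansion: +++-
Rule: track bounds (lo, hi), initially (-inf, +inf). On '+', the current value becomes lo and we move to the simplest number in (value, hi): value + 1 if hi = +inf, otherwise the midpoint (value + hi)/2. On '-', the current value becomes hi and we move to value - 1 if lo = -inf, otherwise the midpoint (lo + value)/2.
Start at 0.
Step 1: sign = +, move right. Bounds: (0, +inf). Value = 1
Step 2: sign = +, move right. Bounds: (1, +inf). Value = 2
Step 3: sign = +, move right. Bounds: (2, +inf). Value = 3
Step 4: sign = -, move left. Bounds: (2, 3). Value = 5/2
The surreal number with sign expansion +++- is 5/2.

5/2


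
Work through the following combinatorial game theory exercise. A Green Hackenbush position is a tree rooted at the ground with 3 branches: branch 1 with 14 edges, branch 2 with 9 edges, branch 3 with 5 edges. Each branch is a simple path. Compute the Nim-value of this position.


The tree has 3 branches from the ground vertex.
In Green Hackenbush, the Nim-value of a simple path of length k is k.
Branch 1: length 14, Nim-value = 14
Branch 2: length 9, Nim-value = 9
Branch 3: length 5, Nim-value = 5
Total Nim-value = XOR of all branch values:
0 XOR 14 = 14
14 XOR 9 = 7
7 XOR 5 = 2
Nim-value of the tree = 2

2


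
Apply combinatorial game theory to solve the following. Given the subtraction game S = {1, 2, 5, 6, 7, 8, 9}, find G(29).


The subtraction set is S = {1, 2, 5, 6, 7, 8, 9}.
G(k) = mex{ G(k - s) : s in S, s <= k }. We compute iteratively: G(0) = 0.
G(1) = mex({0}) = 1
G(2) = mex({0, 1}) = 2
G(3) = mex({1, 2}) = 0
G(4) = mex({0, 2}) = 1
G(5) = mex({0, 1}) = 2
G(6) = mex({0, 1, 2}) = 3
G(7) = mex({0, 1, 2, 3}) = 4
G(8) = mex({0, 1, 2, 3, 4}) = 5
G(9) = mex({0, 1, 2, 4, 5}) = 3
G(10) = mex({0, 1, 2, 3, 5}) = 4
G(11) = mex({0, 1, 2, 3, 4}) = 5
G(12) = mex({0, 1, 2, 3, 4, 5}) = 6
G(13) = mex({1, 2, 3, 4, 5, 6}) = 0
G(14) = mex({0, 2, 3, 4, 5, 6}) = 1
G(15) = mex({0, 1, 3, 4, 5}) = 2
G(16) = mex({1, 2, 3, 4, 5}) = 0
G(17) = mex({0, 2, 3, 4, 5, 6}) = 1
G(18) = mex({0, 1, 3, 4, 5, 6}) = 2
G(19) = mex({0, 1, 2, 4, 5, 6}) = 3
G(20) = mex({0, 1, 2, 3, 5, 6}) = 4
G(21) = mex({0, 1, 2, 3, 4, 6}) = 5
Observe that G(13)..G(21) = 0, 1, 2, 0, 1, 2, 3, 4, 5 repeats G(0)..G(8) = 0, 1, 2, 0, 1, 2, 3, 4, 5.
For k >= max(S) = 9, G(k) is determined by the previous 9 values G(k-9)..G(k-1); a window of 9 consecutive values has recurred shifted by 13, so by induction G(k + 13) = G(k) for all k >= 0: the sequence is periodic from the start with period 13.
One period: G(0..12) = 0, 1, 2, 0, 1, 2, 3, 4, 5, 3, 4, 5, 6.
29 mod 13 = 3, so G(29) = G(3) = 0.

0


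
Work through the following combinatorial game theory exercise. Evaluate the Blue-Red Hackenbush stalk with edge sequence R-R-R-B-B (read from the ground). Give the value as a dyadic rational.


Edges (from ground): R-R-R-B-B
By Berlekamp's sign-expansion rule, a Blue-Red Hackenbush stalk has the value of the surreal number whose sign sequence is the edge sequence with B -> + and R -> -.
Sign sequence: ---++
Trace the sign expansion in the surreal number tree, starting from 0:
Edge 1: R (sign -) -> bounds (-inf, 0), value = -1
Edge 2: R (sign -) -> bounds (-inf, -1), value = -2
Edge 3: R (sign -) -> bounds (-inf, -2), value = -3
Edge 4: B (sign +) -> bounds (-3, -2), value = -5/2
Edge 5: B (sign +) -> bounds (-5/2, -2), value = -9/4
Game value = -9/4

-9/4


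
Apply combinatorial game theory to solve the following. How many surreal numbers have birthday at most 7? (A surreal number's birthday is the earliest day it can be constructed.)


Day 0: {|} = 0 is born. Count = 1.
Day n: the number of surreal numbers born by day n is 2^(n+1) - 1.
By day 0: 2^1 - 1 = 1
By day 1: 2^2 - 1 = 3
By day 2: 2^3 - 1 = 7
By day 3: 2^4 - 1 = 15
By day 4: 2^5 - 1 = 31
By day 5: 2^6 - 1 = 63
By day 6: 2^7 - 1 = 127
By day 7: 2^8 - 1 = 255
By day 7: 255 surreal numbers.

255


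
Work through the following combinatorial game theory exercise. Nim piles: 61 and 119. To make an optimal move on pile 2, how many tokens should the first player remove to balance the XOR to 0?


Piles: 61 and 119
Current XOR: 61 XOR 119 = 74 (non-zero, so this is an N-position).
To make the XOR zero, we need to find a move that balances the piles.
For pile 2 (size 119): target = 119 XOR 74 = 61
We reduce pile 2 from 119 to 61.
Tokens removed: 119 - 61 = 58
Verification: 61 XOR 61 = 0

58


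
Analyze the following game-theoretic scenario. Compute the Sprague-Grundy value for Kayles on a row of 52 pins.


Kayles: a move removes 1 or 2 adjacent pins from a contiguous row.
Removing pins from a row of k leaves two independent rows (a, b) with a + b = k - 1 (one pin) or a + b = k - 2 (two pins); an end removal gives a = 0.
By Sprague-Grundy, G(k) = mex{ G(a) XOR G(b) } over all these splits. G(0) = 0.
G(1): splits (0,0):0^0=0 -> mex({0}) = 1
G(2): splits (0,1):0^1=1 (0,0):0^0=0 -> mex({0, 1}) = 2
G(3): splits (0,2):0^2=2 (1,1):1^1=0 (0,1):0^1=1 -> mex({0, 1, 2}) = 3
G(4): splits (0,3):0^3=3 (1,2):1^2=3 (0,2):0^2=2 (1,1):1^1=0 -> mex({0, 2, 3}) = 1
G(5): splits (0,4):0^1=1 (1,3):1^3=2 (2,2):2^2=0 (0,3):0^3=3 (1,2):1^2=3 -> mex({0, 1, 2, 3}) = 4
G(6) = mex({0, 1, 2, 4}) = 3
G(7) = mex({0, 1, 3, 4, 5}) = 2
G(8) = mex({0, 2, 3, 5, 6}) = 1
G(9) = mex({0, 1, 2, 3, 6, 7}) = 4
G(10) = mex({0, 1, 3, 4, 5, 7}) = 2
G(11) = mex({0, 1, 2, 3, 4, 5}) = 6
G(12) = mex({0, 1, 2, 3, 5, 6, 7}) = 4
G(13) = mex({0, 2, 3, 4, 6, 7}) = 1
G(14) = mex({0, 1, 4, 5, 6, 7}) = 2
G(15) = mex({0, 1, 2, 3, 4, 5, 6}) = 7
G(16) = mex({0, 2, 3, 5, 6, 7}) = 1
G(17) = mex({0, 1, 2, 3, 5, 6, 7}) = 4
G(18) = mex({0, 1, 2, 4, 5, 6}) = 3
G(19) = mex({0, 1, 3, 4, 5, 7}) = 2
G(20) = mex({0, 2, 3, 4, 5, 6, 7}) = 1
G(21) = mex({0, 1, 2, 3, 5, 6, 7}) = 4
G(22) = mex({0, 1, 2, 3, 4, 5, 7}) = 6
G(23) = mex({0, 1, 2, 3, 4, 5, 6}) = 7
G(24) = mex({0, 1, 2, 3, 5, 6, 7}) = 4
G(25) = mex({0, 2, 3, 4, 6, 7}) = 1
G(26) = mex({0, 1, 3, 4, 5, 6, 7}) = 2
G(27) = mex({0, 1, 2, 3, 4, 5, 6, 7}) = 8
G(28) = mex({0, 1, 2, 3, 4, 6, 7, 8}) = 5
G(29) = mex({0, 1, 2, 3, 5, 6, 7, 8, 9}) = 4
G(30) = mex({0, 1, 2, 3, 4, 5, 6, 9, 10}) = 7
G(31) = mex({0, 1, 3, 4, 5, 7, 10, 11}) = 2
G(32) = mex({0, 2, 3, 4, 5, 6, 7, 9, 11}) = 1
G(33) = mex({0, 1, 2, 3, 4, 5, 6, 7, 9, 12}) = 8
G(34) = mex({0, 1, 2, 3, 4, 5, 7, 8, 11, 12}) = 6
G(35) = mex({0, 1, 2, 3, 4, 5, 6, 8, 9, 10, 11}) = 7
G(36) = mex({0, 1, 2, 3, 5, 6, 7, 9, 10}) = 4
G(37) = mex({0, 2, 3, 4, 6, 7, 9, 10, 11, 12}) = 1
G(38) = mex({0, 1, 3, 4, 5, 6, 7, 9, 10, 11, 12}) = 2
G(39) = mex({0, 1, 2, 4, 5, 6, 7, 9, 10, 12, 14}) = 3
G(40) = mex({0, 2, 3, 4, 6, 7, 11, 12, 14}) = 1
G(41) = mex({0, 1, 2, 3, 5, 6, 7, 9, 10, 11, 12}) = 4
G(42) = mex({0, 1, 2, 3, 4, 5, 6, 9, 10}) = 7
G(43) = mex({0, 1, 3, 4, 5, 7, 9, 10, 12, 15}) = 2
G(44) = mex({0, 2, 3, 4, 5, 6, 7, 9, 10, 12, 15}) = 1
G(45) = mex({0, 1, 2, 3, 4, 5, 6, 7, 9, 10, 12, 14}) = 8
G(46) = mex({0, 1, 3, 4, 5, 7, 8, 11, 12, 14}) = 2
G(47) = mex({0, 1, 2, 3, 4, 5, 6, 8, 9, 10, 11, 12}) = 7
G(48) = mex({0, 1, 2, 3, 5, 6, 7, 9, 10}) = 4
G(49) = mex({0, 2, 3, 4, 6, 7, 9, 10, 11, 12, 15}) = 1
G(50) = mex({0, 1, 4, 5, 6, 7, 9, 11, 12, 14, 15}) = 2
G(51) = mex({0, 1, 2, 3, 4, 5, 6, 7, 9, 12, 14, 15}) = 8
G(52) = mex({0, 2, 3, 4, 5, 6, 7, 8, 11, 12, 15}) = 1
Therefore G(52) = 1.

1
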